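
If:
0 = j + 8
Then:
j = -8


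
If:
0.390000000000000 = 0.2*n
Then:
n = 1.95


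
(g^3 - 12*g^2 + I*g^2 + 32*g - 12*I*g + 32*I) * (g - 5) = g^4 - 17*g^3 + I*g^3 + 92*g^2 - 17*I*g^2 - 160*g + 92*I*g - 160*I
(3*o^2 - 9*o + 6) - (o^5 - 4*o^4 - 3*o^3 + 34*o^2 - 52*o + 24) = -o^5 + 4*o^4 + 3*o^3 - 31*o^2 + 43*o - 18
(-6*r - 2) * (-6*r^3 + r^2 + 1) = 36*r^4 + 6*r^3 - 2*r^2 - 6*r - 2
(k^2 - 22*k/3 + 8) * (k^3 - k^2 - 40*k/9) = k^5 - 25*k^4/3 + 98*k^3/9 + 664*k^2/27 - 320*k/9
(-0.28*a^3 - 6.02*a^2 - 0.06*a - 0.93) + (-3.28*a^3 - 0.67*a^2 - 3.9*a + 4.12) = -3.56*a^3 - 6.69*a^2 - 3.96*a + 3.19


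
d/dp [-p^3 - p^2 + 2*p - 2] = -3*p^2 - 2*p + 2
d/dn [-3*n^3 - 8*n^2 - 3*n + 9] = -9*n^2 - 16*n - 3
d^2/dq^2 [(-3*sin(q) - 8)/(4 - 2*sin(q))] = 7*(-2*sin(q) + cos(q)^2 + 1)/(sin(q) - 2)^3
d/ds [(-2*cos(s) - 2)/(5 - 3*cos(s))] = 16*sin(s)/(3*cos(s) - 5)^2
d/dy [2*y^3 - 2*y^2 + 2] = 2*y*(3*y - 2)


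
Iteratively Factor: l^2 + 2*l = (l + 2)*(l)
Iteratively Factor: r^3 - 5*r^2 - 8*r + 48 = (r - 4)*(r^2 - r - 12) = (r - 4)^2*(r + 3)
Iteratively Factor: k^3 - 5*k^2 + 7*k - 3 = (k - 1)*(k^2 - 4*k + 3) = (k - 3)*(k - 1)*(k - 1)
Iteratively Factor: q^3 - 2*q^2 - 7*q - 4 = (q - 4)*(q^2 + 2*q + 1) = (q - 4)*(q + 1)*(q + 1)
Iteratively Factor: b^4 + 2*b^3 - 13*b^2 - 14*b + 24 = (b + 2)*(b^3 - 13*b + 12) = (b - 3)*(b + 2)*(b^2 + 3*b - 4) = (b - 3)*(b + 2)*(b + 4)*(b - 1)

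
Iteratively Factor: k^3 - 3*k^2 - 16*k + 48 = (k - 4)*(k^2 + k - 12) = (k - 4)*(k + 4)*(k - 3)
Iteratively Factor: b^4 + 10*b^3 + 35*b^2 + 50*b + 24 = (b + 4)*(b^3 + 6*b^2 + 11*b + 6) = (b + 3)*(b + 4)*(b^2 + 3*b + 2) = (b + 2)*(b + 3)*(b + 4)*(b + 1)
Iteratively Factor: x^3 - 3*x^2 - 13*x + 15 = (x + 3)*(x^2 - 6*x + 5) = (x - 5)*(x + 3)*(x - 1)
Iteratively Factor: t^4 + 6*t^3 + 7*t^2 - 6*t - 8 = (t + 4)*(t^3 + 2*t^2 - t - 2) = (t - 1)*(t + 4)*(t^2 + 3*t + 2) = (t - 1)*(t + 1)*(t + 4)*(t + 2)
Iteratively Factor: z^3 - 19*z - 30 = (z + 3)*(z^2 - 3*z - 10) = (z + 2)*(z + 3)*(z - 5)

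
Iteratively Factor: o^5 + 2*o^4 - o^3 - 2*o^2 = (o + 2)*(o^4 - o^2) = o*(o + 2)*(o^3 - o) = o^2*(o + 2)*(o^2 - 1) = o^2*(o + 1)*(o + 2)*(o - 1)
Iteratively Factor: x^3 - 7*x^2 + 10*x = (x - 2)*(x^2 - 5*x) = x*(x - 2)*(x - 5)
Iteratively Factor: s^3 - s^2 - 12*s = (s + 3)*(s^2 - 4*s) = s*(s + 3)*(s - 4)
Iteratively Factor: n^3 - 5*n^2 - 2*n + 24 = (n - 3)*(n^2 - 2*n - 8) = (n - 4)*(n - 3)*(n + 2)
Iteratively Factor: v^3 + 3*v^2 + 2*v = (v)*(v^2 + 3*v + 2) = v*(v + 2)*(v + 1)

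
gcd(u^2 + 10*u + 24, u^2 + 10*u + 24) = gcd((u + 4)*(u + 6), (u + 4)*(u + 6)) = u^2 + 10*u + 24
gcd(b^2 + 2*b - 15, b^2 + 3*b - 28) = 1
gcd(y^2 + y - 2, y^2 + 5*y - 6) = y - 1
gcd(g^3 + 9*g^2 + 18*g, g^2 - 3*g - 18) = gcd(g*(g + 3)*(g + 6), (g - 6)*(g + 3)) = g + 3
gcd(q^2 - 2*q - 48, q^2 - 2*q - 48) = q^2 - 2*q - 48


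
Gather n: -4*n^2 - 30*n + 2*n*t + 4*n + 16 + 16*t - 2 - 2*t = -4*n^2 + n*(2*t - 26) + 14*t + 14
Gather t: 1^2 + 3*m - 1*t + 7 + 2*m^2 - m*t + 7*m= 2*m^2 + 10*m + t*(-m - 1) + 8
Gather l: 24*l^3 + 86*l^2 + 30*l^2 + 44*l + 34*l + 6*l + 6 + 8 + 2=24*l^3 + 116*l^2 + 84*l + 16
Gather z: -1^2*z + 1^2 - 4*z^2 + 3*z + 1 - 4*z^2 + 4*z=-8*z^2 + 6*z + 2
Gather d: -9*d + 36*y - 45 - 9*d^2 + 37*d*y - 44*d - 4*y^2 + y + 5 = -9*d^2 + d*(37*y - 53) - 4*y^2 + 37*y - 40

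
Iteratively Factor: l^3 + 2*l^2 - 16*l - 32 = (l + 2)*(l^2 - 16) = (l - 4)*(l + 2)*(l + 4)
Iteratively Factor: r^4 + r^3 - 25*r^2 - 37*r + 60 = (r - 1)*(r^3 + 2*r^2 - 23*r - 60) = (r - 1)*(r + 4)*(r^2 - 2*r - 15) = (r - 5)*(r - 1)*(r + 4)*(r + 3)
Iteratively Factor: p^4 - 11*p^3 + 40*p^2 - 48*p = (p - 3)*(p^3 - 8*p^2 + 16*p) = (p - 4)*(p - 3)*(p^2 - 4*p) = (p - 4)^2*(p - 3)*(p)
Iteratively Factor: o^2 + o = (o + 1)*(o)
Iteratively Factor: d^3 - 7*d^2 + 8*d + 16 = (d - 4)*(d^2 - 3*d - 4) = (d - 4)^2*(d + 1)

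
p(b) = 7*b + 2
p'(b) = 7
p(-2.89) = -18.23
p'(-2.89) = 7.00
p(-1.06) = -5.42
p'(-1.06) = 7.00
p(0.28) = 3.96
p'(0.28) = 7.00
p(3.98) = 29.86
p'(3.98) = 7.00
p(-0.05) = 1.65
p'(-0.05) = 7.00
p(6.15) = 45.05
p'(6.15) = 7.00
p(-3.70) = -23.90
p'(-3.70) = 7.00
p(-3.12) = -19.84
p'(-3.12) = 7.00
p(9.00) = 65.00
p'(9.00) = 7.00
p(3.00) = 23.00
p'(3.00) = 7.00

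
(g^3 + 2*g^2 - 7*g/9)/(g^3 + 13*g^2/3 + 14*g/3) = (g - 1/3)/(g + 2)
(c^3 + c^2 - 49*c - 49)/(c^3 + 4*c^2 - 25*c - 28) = (c - 7)/(c - 4)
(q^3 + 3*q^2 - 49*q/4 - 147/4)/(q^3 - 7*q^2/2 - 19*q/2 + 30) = (4*q^2 - 49)/(2*(2*q^2 - 13*q + 20))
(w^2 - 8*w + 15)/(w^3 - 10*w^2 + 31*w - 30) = 1/(w - 2)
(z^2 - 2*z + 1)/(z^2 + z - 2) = (z - 1)/(z + 2)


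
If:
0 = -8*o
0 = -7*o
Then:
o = 0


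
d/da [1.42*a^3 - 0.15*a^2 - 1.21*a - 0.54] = 4.26*a^2 - 0.3*a - 1.21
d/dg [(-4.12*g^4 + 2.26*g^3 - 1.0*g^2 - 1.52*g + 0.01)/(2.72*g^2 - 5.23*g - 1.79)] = (-22.4128*g^5 + 70.79*g^4 + 5.8596*g^3 - 2.7718*g^2 + 3.5256*g + 2.7731)/(7.3984*g^4 - 28.4512*g^3 + 17.6153*g^2 + 18.7234*g + 3.2041)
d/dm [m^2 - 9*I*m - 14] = 2*m - 9*I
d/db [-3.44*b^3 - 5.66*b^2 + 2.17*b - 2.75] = -10.32*b^2 - 11.32*b + 2.17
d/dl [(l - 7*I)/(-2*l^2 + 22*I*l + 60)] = (l^2 - 14*I*l - 47)/(2*(l^4 - 22*I*l^3 - 181*l^2 + 660*I*l + 900))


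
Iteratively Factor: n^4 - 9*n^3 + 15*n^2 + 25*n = (n)*(n^3 - 9*n^2 + 15*n + 25) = n*(n + 1)*(n^2 - 10*n + 25) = n*(n - 5)*(n + 1)*(n - 5)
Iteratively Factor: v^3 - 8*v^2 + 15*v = (v - 3)*(v^2 - 5*v) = v*(v - 3)*(v - 5)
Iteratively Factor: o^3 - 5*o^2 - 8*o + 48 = (o + 3)*(o^2 - 8*o + 16) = (o - 4)*(o + 3)*(o - 4)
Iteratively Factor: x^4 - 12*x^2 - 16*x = (x + 2)*(x^3 - 2*x^2 - 8*x) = (x - 4)*(x + 2)*(x^2 + 2*x) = x*(x - 4)*(x + 2)*(x + 2)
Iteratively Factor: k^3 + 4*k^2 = (k + 4)*(k^2) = k*(k + 4)*(k)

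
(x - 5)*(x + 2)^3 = x^4 + x^3 - 18*x^2 - 52*x - 40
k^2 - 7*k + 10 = (k - 5)*(k - 2)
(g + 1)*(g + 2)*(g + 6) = g^3 + 9*g^2 + 20*g + 12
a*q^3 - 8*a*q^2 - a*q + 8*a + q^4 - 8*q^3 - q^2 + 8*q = (a + q)*(q - 8)*(q - 1)*(q + 1)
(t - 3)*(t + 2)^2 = t^3 + t^2 - 8*t - 12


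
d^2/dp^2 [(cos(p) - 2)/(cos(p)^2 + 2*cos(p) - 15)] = (-9*(1 - cos(2*p))^2*cos(p)/4 + 5*(1 - cos(2*p))^2/2 - 311*cos(p)/2 + 53*cos(2*p) - 21*cos(3*p) + cos(5*p)/2 + 27)/((cos(p) - 3)^3*(cos(p) + 5)^3)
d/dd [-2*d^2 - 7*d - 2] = -4*d - 7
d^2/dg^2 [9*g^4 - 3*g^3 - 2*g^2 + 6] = 108*g^2 - 18*g - 4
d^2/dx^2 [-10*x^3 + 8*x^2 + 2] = 16 - 60*x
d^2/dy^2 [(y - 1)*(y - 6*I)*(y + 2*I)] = 6*y - 2 - 8*I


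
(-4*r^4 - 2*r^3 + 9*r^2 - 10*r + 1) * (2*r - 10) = -8*r^5 + 36*r^4 + 38*r^3 - 110*r^2 + 102*r - 10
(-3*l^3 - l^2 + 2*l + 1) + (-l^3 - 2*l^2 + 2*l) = -4*l^3 - 3*l^2 + 4*l + 1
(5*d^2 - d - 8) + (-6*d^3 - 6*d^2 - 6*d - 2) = -6*d^3 - d^2 - 7*d - 10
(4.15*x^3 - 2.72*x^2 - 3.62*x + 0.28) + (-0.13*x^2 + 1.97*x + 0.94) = 4.15*x^3 - 2.85*x^2 - 1.65*x + 1.22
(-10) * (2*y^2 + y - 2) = -20*y^2 - 10*y + 20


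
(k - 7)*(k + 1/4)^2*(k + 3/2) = k^4 - 5*k^3 - 211*k^2/16 - 179*k/32 - 21/32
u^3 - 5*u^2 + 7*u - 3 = (u - 3)*(u - 1)^2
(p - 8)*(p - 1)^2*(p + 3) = p^4 - 7*p^3 - 13*p^2 + 43*p - 24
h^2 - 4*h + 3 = (h - 3)*(h - 1)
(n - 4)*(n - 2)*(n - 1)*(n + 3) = n^4 - 4*n^3 - 7*n^2 + 34*n - 24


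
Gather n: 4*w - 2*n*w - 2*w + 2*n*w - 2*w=0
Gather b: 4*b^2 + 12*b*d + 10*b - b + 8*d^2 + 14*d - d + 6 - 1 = 4*b^2 + b*(12*d + 9) + 8*d^2 + 13*d + 5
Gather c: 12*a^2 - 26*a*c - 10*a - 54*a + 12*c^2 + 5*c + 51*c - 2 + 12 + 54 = 12*a^2 - 64*a + 12*c^2 + c*(56 - 26*a) + 64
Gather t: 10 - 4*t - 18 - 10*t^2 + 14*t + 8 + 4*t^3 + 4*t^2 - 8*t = 4*t^3 - 6*t^2 + 2*t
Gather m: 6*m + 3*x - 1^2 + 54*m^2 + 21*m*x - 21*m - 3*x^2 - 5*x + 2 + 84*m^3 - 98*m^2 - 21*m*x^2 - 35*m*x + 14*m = 84*m^3 - 44*m^2 + m*(-21*x^2 - 14*x - 1) - 3*x^2 - 2*x + 1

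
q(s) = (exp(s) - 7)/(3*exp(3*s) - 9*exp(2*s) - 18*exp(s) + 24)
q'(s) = (exp(s) - 7)*(-9*exp(3*s) + 18*exp(2*s) + 18*exp(s))/(3*exp(3*s) - 9*exp(2*s) - 18*exp(s) + 24)^2 + exp(s)/(3*exp(3*s) - 9*exp(2*s) - 18*exp(s) + 24) = ((exp(s) - 7)*(-exp(2*s) + 2*exp(s) + 2) + exp(3*s)/3 - exp(2*s) - 2*exp(s) + 8/3)*exp(s)/(exp(3*s) - 3*exp(2*s) - 6*exp(s) + 8)^2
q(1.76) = -0.01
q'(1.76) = 0.06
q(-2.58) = -0.31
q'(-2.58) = -0.02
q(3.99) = 0.00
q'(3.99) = -0.00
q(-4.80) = -0.29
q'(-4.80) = -0.00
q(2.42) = 0.00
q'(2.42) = -0.00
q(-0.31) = -0.88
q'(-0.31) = -2.27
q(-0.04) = -5.71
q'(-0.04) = -138.85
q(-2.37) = -0.31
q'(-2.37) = -0.02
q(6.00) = 0.00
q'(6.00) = 0.00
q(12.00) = 0.00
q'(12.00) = 0.00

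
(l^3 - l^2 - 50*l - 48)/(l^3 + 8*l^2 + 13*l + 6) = (l - 8)/(l + 1)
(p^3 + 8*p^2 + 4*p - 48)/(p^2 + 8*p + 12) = (p^2 + 2*p - 8)/(p + 2)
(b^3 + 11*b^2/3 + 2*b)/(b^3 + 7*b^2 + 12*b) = (b + 2/3)/(b + 4)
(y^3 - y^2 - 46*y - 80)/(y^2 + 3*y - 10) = (y^2 - 6*y - 16)/(y - 2)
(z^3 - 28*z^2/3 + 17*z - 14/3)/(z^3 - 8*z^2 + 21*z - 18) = (3*z^2 - 22*z + 7)/(3*(z^2 - 6*z + 9))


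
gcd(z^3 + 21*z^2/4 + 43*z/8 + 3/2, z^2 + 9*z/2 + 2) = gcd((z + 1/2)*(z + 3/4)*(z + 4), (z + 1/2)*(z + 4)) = z^2 + 9*z/2 + 2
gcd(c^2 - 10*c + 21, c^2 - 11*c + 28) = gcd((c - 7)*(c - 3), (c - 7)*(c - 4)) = c - 7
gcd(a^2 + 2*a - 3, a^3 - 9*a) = a + 3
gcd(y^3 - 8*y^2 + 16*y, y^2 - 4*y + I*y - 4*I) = y - 4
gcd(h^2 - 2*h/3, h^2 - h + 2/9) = h - 2/3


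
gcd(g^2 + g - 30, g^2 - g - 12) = 1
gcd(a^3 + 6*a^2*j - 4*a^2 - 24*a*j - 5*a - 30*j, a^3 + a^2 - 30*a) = a - 5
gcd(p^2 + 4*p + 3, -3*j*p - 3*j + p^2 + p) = p + 1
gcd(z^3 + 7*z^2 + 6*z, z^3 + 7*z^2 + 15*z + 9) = z + 1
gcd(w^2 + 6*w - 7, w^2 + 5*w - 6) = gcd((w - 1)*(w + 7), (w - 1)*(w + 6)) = w - 1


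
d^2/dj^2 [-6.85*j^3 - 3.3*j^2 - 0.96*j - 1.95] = -41.1*j - 6.6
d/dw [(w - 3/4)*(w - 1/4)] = 2*w - 1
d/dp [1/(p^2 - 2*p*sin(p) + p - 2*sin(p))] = (2*p*cos(p) - 2*p + 2*sqrt(2)*sin(p + pi/4) - 1)/((p + 1)^2*(p - 2*sin(p))^2)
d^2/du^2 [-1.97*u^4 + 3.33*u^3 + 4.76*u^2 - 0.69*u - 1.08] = -23.64*u^2 + 19.98*u + 9.52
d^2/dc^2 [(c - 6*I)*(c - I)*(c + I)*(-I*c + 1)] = -12*I*c^2 - 30*c - 14*I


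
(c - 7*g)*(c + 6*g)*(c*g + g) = c^3*g - c^2*g^2 + c^2*g - 42*c*g^3 - c*g^2 - 42*g^3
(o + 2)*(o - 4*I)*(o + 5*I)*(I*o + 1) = I*o^4 + 2*I*o^3 + 21*I*o^2 + 20*o + 42*I*o + 40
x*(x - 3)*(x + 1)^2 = x^4 - x^3 - 5*x^2 - 3*x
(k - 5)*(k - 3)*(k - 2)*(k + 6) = k^4 - 4*k^3 - 29*k^2 + 156*k - 180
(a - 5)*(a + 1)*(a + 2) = a^3 - 2*a^2 - 13*a - 10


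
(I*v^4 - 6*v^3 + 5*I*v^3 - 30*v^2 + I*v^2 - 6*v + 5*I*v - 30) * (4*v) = 4*I*v^5 - 24*v^4 + 20*I*v^4 - 120*v^3 + 4*I*v^3 - 24*v^2 + 20*I*v^2 - 120*v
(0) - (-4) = 4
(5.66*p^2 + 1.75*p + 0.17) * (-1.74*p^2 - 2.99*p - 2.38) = -9.8484*p^4 - 19.9684*p^3 - 18.9991*p^2 - 4.6733*p - 0.4046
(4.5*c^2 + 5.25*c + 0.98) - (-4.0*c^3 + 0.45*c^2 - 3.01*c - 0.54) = 4.0*c^3 + 4.05*c^2 + 8.26*c + 1.52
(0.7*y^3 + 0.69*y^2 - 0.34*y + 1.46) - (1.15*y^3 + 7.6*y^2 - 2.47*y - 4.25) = -0.45*y^3 - 6.91*y^2 + 2.13*y + 5.71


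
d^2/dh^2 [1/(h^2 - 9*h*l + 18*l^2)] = 2*(-h^2 + 9*h*l - 18*l^2 + (2*h - 9*l)^2)/(h^2 - 9*h*l + 18*l^2)^3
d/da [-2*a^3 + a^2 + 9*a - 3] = -6*a^2 + 2*a + 9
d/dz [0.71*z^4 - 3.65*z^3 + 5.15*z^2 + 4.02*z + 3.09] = 2.84*z^3 - 10.95*z^2 + 10.3*z + 4.02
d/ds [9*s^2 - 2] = 18*s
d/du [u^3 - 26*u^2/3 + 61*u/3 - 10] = 3*u^2 - 52*u/3 + 61/3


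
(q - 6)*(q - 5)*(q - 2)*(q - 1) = q^4 - 14*q^3 + 65*q^2 - 112*q + 60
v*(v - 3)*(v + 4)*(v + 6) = v^4 + 7*v^3 - 6*v^2 - 72*v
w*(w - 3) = w^2 - 3*w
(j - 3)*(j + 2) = j^2 - j - 6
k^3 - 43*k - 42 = (k - 7)*(k + 1)*(k + 6)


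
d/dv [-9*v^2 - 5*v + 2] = -18*v - 5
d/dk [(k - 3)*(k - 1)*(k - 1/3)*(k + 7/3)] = 4*k^3 - 6*k^2 - 104*k/9 + 82/9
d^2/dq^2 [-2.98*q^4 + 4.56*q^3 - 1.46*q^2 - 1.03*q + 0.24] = -35.76*q^2 + 27.36*q - 2.92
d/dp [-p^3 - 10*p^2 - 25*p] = -3*p^2 - 20*p - 25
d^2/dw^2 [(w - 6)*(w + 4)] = 2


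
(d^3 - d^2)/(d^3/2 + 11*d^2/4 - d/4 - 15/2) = 4*d^2*(d - 1)/(2*d^3 + 11*d^2 - d - 30)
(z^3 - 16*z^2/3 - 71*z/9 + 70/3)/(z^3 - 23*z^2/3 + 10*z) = (z + 7/3)/z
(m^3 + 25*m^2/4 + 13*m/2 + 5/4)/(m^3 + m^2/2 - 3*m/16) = 4*(4*m^3 + 25*m^2 + 26*m + 5)/(m*(16*m^2 + 8*m - 3))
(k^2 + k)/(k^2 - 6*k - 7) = k/(k - 7)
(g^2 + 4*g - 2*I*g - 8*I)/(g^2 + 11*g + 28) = (g - 2*I)/(g + 7)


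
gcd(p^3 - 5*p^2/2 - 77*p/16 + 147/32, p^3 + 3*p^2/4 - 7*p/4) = p + 7/4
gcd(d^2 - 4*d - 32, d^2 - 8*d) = d - 8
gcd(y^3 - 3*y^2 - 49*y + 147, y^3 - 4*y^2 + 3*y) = y - 3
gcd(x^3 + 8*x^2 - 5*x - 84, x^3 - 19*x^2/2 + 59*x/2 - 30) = x - 3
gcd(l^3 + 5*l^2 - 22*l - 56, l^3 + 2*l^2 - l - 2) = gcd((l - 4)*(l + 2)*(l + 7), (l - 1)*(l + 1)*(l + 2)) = l + 2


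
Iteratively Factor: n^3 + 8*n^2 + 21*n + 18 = (n + 3)*(n^2 + 5*n + 6) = (n + 3)^2*(n + 2)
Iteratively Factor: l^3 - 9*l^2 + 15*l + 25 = (l - 5)*(l^2 - 4*l - 5) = (l - 5)*(l + 1)*(l - 5)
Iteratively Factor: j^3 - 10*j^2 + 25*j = (j - 5)*(j^2 - 5*j) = (j - 5)^2*(j)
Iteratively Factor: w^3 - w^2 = (w - 1)*(w^2) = w*(w - 1)*(w)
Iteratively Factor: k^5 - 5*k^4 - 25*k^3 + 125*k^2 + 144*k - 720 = (k + 4)*(k^4 - 9*k^3 + 11*k^2 + 81*k - 180) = (k - 5)*(k + 4)*(k^3 - 4*k^2 - 9*k + 36) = (k - 5)*(k - 4)*(k + 4)*(k^2 - 9) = (k - 5)*(k - 4)*(k - 3)*(k + 4)*(k + 3)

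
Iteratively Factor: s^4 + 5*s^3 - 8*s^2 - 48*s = (s - 3)*(s^3 + 8*s^2 + 16*s) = (s - 3)*(s + 4)*(s^2 + 4*s) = s*(s - 3)*(s + 4)*(s + 4)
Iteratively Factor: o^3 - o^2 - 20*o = (o)*(o^2 - o - 20) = o*(o + 4)*(o - 5)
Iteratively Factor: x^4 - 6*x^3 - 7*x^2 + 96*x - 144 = (x + 4)*(x^3 - 10*x^2 + 33*x - 36) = (x - 4)*(x + 4)*(x^2 - 6*x + 9) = (x - 4)*(x - 3)*(x + 4)*(x - 3)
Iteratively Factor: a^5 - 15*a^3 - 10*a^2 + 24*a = (a - 1)*(a^4 + a^3 - 14*a^2 - 24*a) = (a - 1)*(a + 3)*(a^3 - 2*a^2 - 8*a) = a*(a - 1)*(a + 3)*(a^2 - 2*a - 8) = a*(a - 4)*(a - 1)*(a + 3)*(a + 2)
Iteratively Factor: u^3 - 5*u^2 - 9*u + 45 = (u + 3)*(u^2 - 8*u + 15) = (u - 5)*(u + 3)*(u - 3)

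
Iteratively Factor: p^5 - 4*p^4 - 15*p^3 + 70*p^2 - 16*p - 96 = (p + 4)*(p^4 - 8*p^3 + 17*p^2 + 2*p - 24) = (p - 2)*(p + 4)*(p^3 - 6*p^2 + 5*p + 12) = (p - 2)*(p + 1)*(p + 4)*(p^2 - 7*p + 12) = (p - 3)*(p - 2)*(p + 1)*(p + 4)*(p - 4)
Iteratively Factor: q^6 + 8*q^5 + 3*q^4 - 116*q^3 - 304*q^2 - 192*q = (q + 3)*(q^5 + 5*q^4 - 12*q^3 - 80*q^2 - 64*q) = (q - 4)*(q + 3)*(q^4 + 9*q^3 + 24*q^2 + 16*q) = q*(q - 4)*(q + 3)*(q^3 + 9*q^2 + 24*q + 16) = q*(q - 4)*(q + 3)*(q + 4)*(q^2 + 5*q + 4) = q*(q - 4)*(q + 1)*(q + 3)*(q + 4)*(q + 4)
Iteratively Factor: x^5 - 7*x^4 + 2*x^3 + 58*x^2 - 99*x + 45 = (x - 1)*(x^4 - 6*x^3 - 4*x^2 + 54*x - 45) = (x - 3)*(x - 1)*(x^3 - 3*x^2 - 13*x + 15) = (x - 3)*(x - 1)^2*(x^2 - 2*x - 15) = (x - 5)*(x - 3)*(x - 1)^2*(x + 3)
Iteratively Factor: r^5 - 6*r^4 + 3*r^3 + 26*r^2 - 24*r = (r - 3)*(r^4 - 3*r^3 - 6*r^2 + 8*r) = (r - 3)*(r + 2)*(r^3 - 5*r^2 + 4*r) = (r - 4)*(r - 3)*(r + 2)*(r^2 - r) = (r - 4)*(r - 3)*(r - 1)*(r + 2)*(r)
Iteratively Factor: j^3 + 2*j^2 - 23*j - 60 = (j + 3)*(j^2 - j - 20) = (j + 3)*(j + 4)*(j - 5)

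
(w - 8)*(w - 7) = w^2 - 15*w + 56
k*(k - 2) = k^2 - 2*k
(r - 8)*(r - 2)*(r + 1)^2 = r^4 - 8*r^3 - 3*r^2 + 22*r + 16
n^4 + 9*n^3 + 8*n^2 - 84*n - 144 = (n - 3)*(n + 2)*(n + 4)*(n + 6)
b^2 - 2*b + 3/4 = (b - 3/2)*(b - 1/2)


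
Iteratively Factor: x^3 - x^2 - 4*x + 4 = (x - 1)*(x^2 - 4) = (x - 2)*(x - 1)*(x + 2)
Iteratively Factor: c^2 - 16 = (c - 4)*(c + 4)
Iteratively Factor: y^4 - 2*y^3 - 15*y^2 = (y)*(y^3 - 2*y^2 - 15*y) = y*(y + 3)*(y^2 - 5*y) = y*(y - 5)*(y + 3)*(y)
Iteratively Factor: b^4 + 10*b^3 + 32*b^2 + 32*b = (b + 4)*(b^3 + 6*b^2 + 8*b) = (b + 4)^2*(b^2 + 2*b) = (b + 2)*(b + 4)^2*(b)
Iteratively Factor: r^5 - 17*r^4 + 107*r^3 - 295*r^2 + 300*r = (r - 5)*(r^4 - 12*r^3 + 47*r^2 - 60*r) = (r - 5)*(r - 4)*(r^3 - 8*r^2 + 15*r) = (r - 5)^2*(r - 4)*(r^2 - 3*r) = (r - 5)^2*(r - 4)*(r - 3)*(r)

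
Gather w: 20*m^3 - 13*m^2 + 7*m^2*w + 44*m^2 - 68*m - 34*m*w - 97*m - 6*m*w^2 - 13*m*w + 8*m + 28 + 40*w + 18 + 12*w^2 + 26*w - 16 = 20*m^3 + 31*m^2 - 157*m + w^2*(12 - 6*m) + w*(7*m^2 - 47*m + 66) + 30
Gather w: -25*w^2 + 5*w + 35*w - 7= -25*w^2 + 40*w - 7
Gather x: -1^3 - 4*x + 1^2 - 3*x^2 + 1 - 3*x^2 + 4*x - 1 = -6*x^2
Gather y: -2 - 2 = -4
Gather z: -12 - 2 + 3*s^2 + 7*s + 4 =3*s^2 + 7*s - 10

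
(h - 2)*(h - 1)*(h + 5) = h^3 + 2*h^2 - 13*h + 10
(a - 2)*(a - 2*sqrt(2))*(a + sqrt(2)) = a^3 - 2*a^2 - sqrt(2)*a^2 - 4*a + 2*sqrt(2)*a + 8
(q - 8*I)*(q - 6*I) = q^2 - 14*I*q - 48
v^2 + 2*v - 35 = (v - 5)*(v + 7)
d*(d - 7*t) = d^2 - 7*d*t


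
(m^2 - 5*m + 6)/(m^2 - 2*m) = (m - 3)/m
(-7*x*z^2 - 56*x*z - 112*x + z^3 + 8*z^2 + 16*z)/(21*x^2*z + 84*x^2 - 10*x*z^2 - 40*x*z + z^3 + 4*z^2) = (-z - 4)/(3*x - z)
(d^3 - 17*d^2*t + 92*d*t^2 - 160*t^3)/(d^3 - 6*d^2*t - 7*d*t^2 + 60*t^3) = (d - 8*t)/(d + 3*t)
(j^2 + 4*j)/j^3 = (j + 4)/j^2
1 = 1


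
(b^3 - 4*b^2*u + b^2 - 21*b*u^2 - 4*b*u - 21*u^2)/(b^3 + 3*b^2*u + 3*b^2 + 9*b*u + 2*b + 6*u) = (b - 7*u)/(b + 2)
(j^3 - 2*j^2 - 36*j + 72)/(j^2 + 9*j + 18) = (j^2 - 8*j + 12)/(j + 3)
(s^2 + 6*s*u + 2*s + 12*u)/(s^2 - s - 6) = (s + 6*u)/(s - 3)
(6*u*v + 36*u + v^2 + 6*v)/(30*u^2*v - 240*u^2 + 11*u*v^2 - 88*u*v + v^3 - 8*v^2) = (v + 6)/(5*u*v - 40*u + v^2 - 8*v)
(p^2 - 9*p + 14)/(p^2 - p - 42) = (p - 2)/(p + 6)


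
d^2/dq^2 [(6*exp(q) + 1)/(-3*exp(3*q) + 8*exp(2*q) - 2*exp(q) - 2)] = (-216*exp(6*q) + 351*exp(5*q) + 24*exp(4*q) + 104*exp(3*q) - 474*exp(2*q) - 44*exp(q) - 20)*exp(q)/(27*exp(9*q) - 216*exp(8*q) + 630*exp(7*q) - 746*exp(6*q) + 132*exp(5*q) + 360*exp(4*q) - 148*exp(3*q) - 72*exp(2*q) + 24*exp(q) + 8)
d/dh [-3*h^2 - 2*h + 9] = -6*h - 2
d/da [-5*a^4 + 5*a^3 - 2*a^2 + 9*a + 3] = -20*a^3 + 15*a^2 - 4*a + 9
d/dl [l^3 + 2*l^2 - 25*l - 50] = 3*l^2 + 4*l - 25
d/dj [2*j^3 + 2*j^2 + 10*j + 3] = 6*j^2 + 4*j + 10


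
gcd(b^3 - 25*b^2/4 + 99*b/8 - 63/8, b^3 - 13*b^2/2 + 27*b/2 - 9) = b^2 - 9*b/2 + 9/2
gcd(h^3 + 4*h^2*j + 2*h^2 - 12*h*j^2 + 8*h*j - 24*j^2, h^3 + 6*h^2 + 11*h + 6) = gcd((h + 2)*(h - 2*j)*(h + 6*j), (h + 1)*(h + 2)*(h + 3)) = h + 2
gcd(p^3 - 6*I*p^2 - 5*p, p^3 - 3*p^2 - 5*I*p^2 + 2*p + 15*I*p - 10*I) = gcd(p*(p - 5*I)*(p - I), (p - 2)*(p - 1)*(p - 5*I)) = p - 5*I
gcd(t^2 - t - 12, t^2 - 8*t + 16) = t - 4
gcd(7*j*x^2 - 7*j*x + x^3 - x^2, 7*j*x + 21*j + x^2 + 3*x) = 7*j + x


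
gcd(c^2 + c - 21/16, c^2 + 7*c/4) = c + 7/4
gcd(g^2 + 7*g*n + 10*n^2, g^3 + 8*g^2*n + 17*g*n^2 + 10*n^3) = g^2 + 7*g*n + 10*n^2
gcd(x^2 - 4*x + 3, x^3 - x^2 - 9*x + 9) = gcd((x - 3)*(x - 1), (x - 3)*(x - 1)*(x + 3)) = x^2 - 4*x + 3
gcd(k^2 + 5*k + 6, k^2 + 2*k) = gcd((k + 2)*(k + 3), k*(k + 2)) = k + 2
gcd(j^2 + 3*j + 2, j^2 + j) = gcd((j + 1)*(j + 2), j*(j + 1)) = j + 1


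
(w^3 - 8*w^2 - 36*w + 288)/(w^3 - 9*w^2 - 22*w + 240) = (w + 6)/(w + 5)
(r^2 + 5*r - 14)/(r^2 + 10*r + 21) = (r - 2)/(r + 3)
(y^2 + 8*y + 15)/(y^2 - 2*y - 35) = (y + 3)/(y - 7)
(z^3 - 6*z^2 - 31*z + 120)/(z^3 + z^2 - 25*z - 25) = (z^2 - 11*z + 24)/(z^2 - 4*z - 5)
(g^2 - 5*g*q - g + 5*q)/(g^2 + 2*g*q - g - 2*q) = (g - 5*q)/(g + 2*q)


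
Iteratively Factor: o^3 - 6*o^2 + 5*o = (o - 1)*(o^2 - 5*o) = (o - 5)*(o - 1)*(o)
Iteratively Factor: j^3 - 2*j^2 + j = (j)*(j^2 - 2*j + 1) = j*(j - 1)*(j - 1)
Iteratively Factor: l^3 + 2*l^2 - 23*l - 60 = (l - 5)*(l^2 + 7*l + 12) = (l - 5)*(l + 3)*(l + 4)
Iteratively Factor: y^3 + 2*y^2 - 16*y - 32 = (y + 2)*(y^2 - 16) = (y + 2)*(y + 4)*(y - 4)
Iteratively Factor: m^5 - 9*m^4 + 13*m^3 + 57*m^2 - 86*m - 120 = (m + 1)*(m^4 - 10*m^3 + 23*m^2 + 34*m - 120) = (m - 3)*(m + 1)*(m^3 - 7*m^2 + 2*m + 40) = (m - 5)*(m - 3)*(m + 1)*(m^2 - 2*m - 8) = (m - 5)*(m - 3)*(m + 1)*(m + 2)*(m - 4)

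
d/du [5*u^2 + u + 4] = 10*u + 1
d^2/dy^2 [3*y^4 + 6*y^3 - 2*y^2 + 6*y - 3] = 36*y^2 + 36*y - 4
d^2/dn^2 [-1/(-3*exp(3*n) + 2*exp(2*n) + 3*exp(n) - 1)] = ((-27*exp(2*n) + 8*exp(n) + 3)*(3*exp(3*n) - 2*exp(2*n) - 3*exp(n) + 1) + 2*(-9*exp(2*n) + 4*exp(n) + 3)^2*exp(n))*exp(n)/(3*exp(3*n) - 2*exp(2*n) - 3*exp(n) + 1)^3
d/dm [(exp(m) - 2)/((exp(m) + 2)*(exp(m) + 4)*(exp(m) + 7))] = (-2*exp(3*m) - 7*exp(2*m) + 52*exp(m) + 156)*exp(m)/(exp(6*m) + 26*exp(5*m) + 269*exp(4*m) + 1412*exp(3*m) + 3956*exp(2*m) + 5600*exp(m) + 3136)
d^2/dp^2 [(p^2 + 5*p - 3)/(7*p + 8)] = -726/(343*p^3 + 1176*p^2 + 1344*p + 512)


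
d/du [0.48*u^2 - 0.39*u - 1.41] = 0.96*u - 0.39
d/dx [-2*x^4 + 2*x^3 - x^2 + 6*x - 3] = -8*x^3 + 6*x^2 - 2*x + 6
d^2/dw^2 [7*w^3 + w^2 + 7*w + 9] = 42*w + 2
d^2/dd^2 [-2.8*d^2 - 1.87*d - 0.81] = -5.60000000000000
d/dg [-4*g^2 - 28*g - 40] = -8*g - 28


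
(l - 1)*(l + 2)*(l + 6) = l^3 + 7*l^2 + 4*l - 12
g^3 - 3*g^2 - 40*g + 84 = (g - 7)*(g - 2)*(g + 6)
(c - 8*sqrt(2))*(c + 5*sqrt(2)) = c^2 - 3*sqrt(2)*c - 80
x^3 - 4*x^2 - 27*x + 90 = (x - 6)*(x - 3)*(x + 5)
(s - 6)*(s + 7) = s^2 + s - 42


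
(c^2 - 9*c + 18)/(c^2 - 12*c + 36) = (c - 3)/(c - 6)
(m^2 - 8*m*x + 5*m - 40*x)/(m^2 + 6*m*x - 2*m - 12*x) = (m^2 - 8*m*x + 5*m - 40*x)/(m^2 + 6*m*x - 2*m - 12*x)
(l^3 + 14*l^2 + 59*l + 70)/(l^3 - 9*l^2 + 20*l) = (l^3 + 14*l^2 + 59*l + 70)/(l*(l^2 - 9*l + 20))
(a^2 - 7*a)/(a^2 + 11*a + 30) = a*(a - 7)/(a^2 + 11*a + 30)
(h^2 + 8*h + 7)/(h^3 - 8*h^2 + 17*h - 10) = (h^2 + 8*h + 7)/(h^3 - 8*h^2 + 17*h - 10)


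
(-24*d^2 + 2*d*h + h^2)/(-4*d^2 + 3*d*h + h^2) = (-24*d^2 + 2*d*h + h^2)/(-4*d^2 + 3*d*h + h^2)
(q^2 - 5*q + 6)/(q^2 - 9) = (q - 2)/(q + 3)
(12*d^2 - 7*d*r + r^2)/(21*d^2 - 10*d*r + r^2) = (-4*d + r)/(-7*d + r)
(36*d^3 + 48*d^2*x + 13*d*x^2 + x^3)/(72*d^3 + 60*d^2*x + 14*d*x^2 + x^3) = (d + x)/(2*d + x)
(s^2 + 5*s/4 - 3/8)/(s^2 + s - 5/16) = 2*(2*s + 3)/(4*s + 5)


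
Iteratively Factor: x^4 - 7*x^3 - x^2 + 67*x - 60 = (x - 5)*(x^3 - 2*x^2 - 11*x + 12) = (x - 5)*(x - 1)*(x^2 - x - 12) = (x - 5)*(x - 4)*(x - 1)*(x + 3)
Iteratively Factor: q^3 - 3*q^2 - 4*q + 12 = (q - 3)*(q^2 - 4) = (q - 3)*(q - 2)*(q + 2)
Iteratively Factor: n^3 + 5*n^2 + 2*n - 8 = (n + 4)*(n^2 + n - 2) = (n - 1)*(n + 4)*(n + 2)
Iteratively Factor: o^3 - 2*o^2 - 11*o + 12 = (o + 3)*(o^2 - 5*o + 4) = (o - 4)*(o + 3)*(o - 1)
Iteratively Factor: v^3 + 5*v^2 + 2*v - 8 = (v - 1)*(v^2 + 6*v + 8) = (v - 1)*(v + 4)*(v + 2)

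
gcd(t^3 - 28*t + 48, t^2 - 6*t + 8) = t^2 - 6*t + 8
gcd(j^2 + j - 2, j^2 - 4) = j + 2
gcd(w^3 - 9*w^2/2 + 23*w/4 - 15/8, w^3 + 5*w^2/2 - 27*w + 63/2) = w - 3/2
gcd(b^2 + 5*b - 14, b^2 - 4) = b - 2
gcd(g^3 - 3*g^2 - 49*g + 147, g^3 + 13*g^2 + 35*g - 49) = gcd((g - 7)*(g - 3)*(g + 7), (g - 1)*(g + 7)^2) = g + 7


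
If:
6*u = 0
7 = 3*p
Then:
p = 7/3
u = 0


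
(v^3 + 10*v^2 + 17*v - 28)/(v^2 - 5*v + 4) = (v^2 + 11*v + 28)/(v - 4)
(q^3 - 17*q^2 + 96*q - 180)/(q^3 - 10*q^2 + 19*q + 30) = (q - 6)/(q + 1)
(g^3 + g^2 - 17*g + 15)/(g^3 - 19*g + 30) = (g - 1)/(g - 2)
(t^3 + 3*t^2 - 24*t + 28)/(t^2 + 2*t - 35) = (t^2 - 4*t + 4)/(t - 5)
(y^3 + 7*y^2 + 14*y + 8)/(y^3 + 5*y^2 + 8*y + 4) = (y + 4)/(y + 2)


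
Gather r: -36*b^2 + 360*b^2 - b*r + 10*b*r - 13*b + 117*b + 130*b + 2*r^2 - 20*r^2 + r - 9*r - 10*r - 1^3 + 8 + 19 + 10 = 324*b^2 + 234*b - 18*r^2 + r*(9*b - 18) + 36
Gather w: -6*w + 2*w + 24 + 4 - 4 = 24 - 4*w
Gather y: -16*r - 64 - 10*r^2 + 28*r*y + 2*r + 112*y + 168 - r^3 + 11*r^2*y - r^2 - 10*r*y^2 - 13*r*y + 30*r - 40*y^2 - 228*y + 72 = -r^3 - 11*r^2 + 16*r + y^2*(-10*r - 40) + y*(11*r^2 + 15*r - 116) + 176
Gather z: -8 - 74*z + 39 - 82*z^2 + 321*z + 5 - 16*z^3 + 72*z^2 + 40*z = -16*z^3 - 10*z^2 + 287*z + 36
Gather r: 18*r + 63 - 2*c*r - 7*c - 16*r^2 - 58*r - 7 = -7*c - 16*r^2 + r*(-2*c - 40) + 56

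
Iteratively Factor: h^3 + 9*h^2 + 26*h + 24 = (h + 2)*(h^2 + 7*h + 12) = (h + 2)*(h + 4)*(h + 3)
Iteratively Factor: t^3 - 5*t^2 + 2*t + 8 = (t - 4)*(t^2 - t - 2) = (t - 4)*(t + 1)*(t - 2)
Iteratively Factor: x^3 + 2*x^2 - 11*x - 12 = (x + 1)*(x^2 + x - 12) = (x - 3)*(x + 1)*(x + 4)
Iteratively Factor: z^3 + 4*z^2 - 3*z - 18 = (z + 3)*(z^2 + z - 6) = (z + 3)^2*(z - 2)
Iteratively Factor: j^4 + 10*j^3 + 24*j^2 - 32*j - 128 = (j + 4)*(j^3 + 6*j^2 - 32) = (j + 4)^2*(j^2 + 2*j - 8) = (j - 2)*(j + 4)^2*(j + 4)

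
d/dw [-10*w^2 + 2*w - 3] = 2 - 20*w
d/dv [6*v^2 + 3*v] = 12*v + 3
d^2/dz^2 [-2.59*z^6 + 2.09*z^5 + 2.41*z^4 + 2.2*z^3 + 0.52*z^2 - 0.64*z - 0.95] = -77.7*z^4 + 41.8*z^3 + 28.92*z^2 + 13.2*z + 1.04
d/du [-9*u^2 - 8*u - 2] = -18*u - 8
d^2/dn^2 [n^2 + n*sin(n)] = -n*sin(n) + 2*cos(n) + 2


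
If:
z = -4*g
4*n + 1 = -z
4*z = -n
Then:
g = -1/60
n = -4/15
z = 1/15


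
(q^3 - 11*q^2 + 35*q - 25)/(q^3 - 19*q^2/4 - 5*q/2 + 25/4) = 4*(q - 5)/(4*q + 5)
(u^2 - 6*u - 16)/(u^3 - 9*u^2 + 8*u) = (u + 2)/(u*(u - 1))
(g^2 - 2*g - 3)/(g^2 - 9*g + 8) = (g^2 - 2*g - 3)/(g^2 - 9*g + 8)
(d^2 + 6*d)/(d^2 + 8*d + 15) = d*(d + 6)/(d^2 + 8*d + 15)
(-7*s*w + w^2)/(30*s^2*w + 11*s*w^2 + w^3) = (-7*s + w)/(30*s^2 + 11*s*w + w^2)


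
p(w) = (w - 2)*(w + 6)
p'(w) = 2*w + 4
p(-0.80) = -14.56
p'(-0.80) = 2.40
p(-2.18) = -15.97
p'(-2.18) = -0.36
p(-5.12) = -6.27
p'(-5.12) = -6.24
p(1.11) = -6.33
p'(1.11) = 6.22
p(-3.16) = -14.65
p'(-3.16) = -2.32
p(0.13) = -11.46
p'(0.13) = 4.26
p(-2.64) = -15.59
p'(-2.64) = -1.28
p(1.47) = -3.96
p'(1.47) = 6.94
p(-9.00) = 33.00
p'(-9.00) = -14.00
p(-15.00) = 153.00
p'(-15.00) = -26.00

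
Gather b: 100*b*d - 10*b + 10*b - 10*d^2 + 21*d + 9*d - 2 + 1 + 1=100*b*d - 10*d^2 + 30*d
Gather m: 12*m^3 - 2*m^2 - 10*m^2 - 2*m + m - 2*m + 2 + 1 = 12*m^3 - 12*m^2 - 3*m + 3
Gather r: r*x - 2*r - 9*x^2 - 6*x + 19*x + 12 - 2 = r*(x - 2) - 9*x^2 + 13*x + 10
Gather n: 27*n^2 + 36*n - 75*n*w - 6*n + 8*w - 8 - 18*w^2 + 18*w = 27*n^2 + n*(30 - 75*w) - 18*w^2 + 26*w - 8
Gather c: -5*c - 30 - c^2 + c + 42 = -c^2 - 4*c + 12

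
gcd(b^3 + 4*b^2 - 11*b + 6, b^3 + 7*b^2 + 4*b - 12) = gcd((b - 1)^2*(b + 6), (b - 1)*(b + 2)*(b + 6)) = b^2 + 5*b - 6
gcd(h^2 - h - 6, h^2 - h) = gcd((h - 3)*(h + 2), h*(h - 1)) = 1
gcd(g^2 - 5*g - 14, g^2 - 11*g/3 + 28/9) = 1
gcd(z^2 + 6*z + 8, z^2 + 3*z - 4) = z + 4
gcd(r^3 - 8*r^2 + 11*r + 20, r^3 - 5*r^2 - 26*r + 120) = r - 4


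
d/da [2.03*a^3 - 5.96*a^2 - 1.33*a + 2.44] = 6.09*a^2 - 11.92*a - 1.33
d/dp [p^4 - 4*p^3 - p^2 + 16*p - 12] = 4*p^3 - 12*p^2 - 2*p + 16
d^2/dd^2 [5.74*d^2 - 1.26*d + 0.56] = 11.4800000000000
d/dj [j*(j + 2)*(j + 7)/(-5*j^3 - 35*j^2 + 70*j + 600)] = 2*(j^4 + 28*j^3 + 292*j^2 + 1080*j + 840)/(5*(j^6 + 14*j^5 + 21*j^4 - 436*j^3 - 1484*j^2 + 3360*j + 14400))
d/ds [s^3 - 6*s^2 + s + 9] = 3*s^2 - 12*s + 1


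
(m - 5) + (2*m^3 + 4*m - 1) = 2*m^3 + 5*m - 6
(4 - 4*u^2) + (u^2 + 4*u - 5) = -3*u^2 + 4*u - 1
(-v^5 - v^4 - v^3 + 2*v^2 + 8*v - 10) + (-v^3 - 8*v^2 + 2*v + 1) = -v^5 - v^4 - 2*v^3 - 6*v^2 + 10*v - 9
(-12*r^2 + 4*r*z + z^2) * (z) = -12*r^2*z + 4*r*z^2 + z^3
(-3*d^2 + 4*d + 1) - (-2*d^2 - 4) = -d^2 + 4*d + 5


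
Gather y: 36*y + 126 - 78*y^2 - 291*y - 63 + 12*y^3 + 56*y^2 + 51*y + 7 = 12*y^3 - 22*y^2 - 204*y + 70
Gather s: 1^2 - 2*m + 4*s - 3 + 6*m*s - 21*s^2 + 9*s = -2*m - 21*s^2 + s*(6*m + 13) - 2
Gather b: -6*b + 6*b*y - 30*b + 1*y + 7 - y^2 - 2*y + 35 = b*(6*y - 36) - y^2 - y + 42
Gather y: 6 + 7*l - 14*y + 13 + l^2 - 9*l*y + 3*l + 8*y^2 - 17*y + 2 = l^2 + 10*l + 8*y^2 + y*(-9*l - 31) + 21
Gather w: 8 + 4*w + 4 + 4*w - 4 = 8*w + 8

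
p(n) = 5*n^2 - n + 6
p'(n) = 10*n - 1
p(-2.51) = 40.01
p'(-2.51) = -26.10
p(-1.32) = 16.03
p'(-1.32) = -14.20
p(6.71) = 224.41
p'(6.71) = 66.10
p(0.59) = 7.15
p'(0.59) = 4.90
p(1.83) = 20.91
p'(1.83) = 17.30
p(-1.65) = 21.26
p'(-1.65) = -17.50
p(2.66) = 38.72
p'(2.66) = 25.60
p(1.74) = 19.40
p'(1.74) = 16.40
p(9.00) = 402.00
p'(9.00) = 89.00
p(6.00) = 180.00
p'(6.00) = 59.00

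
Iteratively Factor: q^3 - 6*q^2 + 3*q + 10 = (q - 5)*(q^2 - q - 2) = (q - 5)*(q - 2)*(q + 1)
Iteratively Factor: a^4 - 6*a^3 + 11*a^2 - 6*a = (a - 1)*(a^3 - 5*a^2 + 6*a) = (a - 2)*(a - 1)*(a^2 - 3*a) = (a - 3)*(a - 2)*(a - 1)*(a)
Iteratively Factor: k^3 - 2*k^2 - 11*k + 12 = (k + 3)*(k^2 - 5*k + 4) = (k - 1)*(k + 3)*(k - 4)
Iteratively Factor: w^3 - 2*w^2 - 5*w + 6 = (w - 1)*(w^2 - w - 6) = (w - 1)*(w + 2)*(w - 3)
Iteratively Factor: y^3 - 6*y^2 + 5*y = (y - 5)*(y^2 - y) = (y - 5)*(y - 1)*(y)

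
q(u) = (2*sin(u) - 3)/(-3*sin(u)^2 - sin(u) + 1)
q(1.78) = 0.37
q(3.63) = -4.87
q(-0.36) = -3.78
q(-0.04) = -2.98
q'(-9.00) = -8.32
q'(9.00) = 1098.01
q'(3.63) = -11.84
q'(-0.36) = 5.93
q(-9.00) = -4.24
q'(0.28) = -21.68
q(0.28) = -4.95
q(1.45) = 0.34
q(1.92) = 0.43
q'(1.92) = 0.64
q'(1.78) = 0.33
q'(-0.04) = -0.25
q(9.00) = -27.77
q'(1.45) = -0.18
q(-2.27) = -562.80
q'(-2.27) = -161785.91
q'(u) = (6*sin(u)*cos(u) + cos(u))*(2*sin(u) - 3)/(-3*sin(u)^2 - sin(u) + 1)^2 + 2*cos(u)/(-3*sin(u)^2 - sin(u) + 1) = (6*sin(u)^2 - 18*sin(u) - 1)*cos(u)/(3*sin(u)^2 + sin(u) - 1)^2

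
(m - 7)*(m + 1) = m^2 - 6*m - 7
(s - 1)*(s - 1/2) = s^2 - 3*s/2 + 1/2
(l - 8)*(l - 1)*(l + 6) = l^3 - 3*l^2 - 46*l + 48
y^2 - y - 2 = (y - 2)*(y + 1)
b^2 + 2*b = b*(b + 2)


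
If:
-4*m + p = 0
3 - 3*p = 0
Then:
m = 1/4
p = 1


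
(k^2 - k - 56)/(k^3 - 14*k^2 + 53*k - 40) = (k + 7)/(k^2 - 6*k + 5)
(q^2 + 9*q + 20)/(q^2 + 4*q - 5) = (q + 4)/(q - 1)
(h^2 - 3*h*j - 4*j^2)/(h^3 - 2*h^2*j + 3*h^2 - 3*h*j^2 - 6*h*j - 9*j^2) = (h - 4*j)/(h^2 - 3*h*j + 3*h - 9*j)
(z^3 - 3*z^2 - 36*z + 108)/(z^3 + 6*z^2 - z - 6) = (z^2 - 9*z + 18)/(z^2 - 1)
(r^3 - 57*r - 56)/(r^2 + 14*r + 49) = (r^2 - 7*r - 8)/(r + 7)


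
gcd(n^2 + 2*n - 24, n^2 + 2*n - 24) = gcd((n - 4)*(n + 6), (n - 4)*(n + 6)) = n^2 + 2*n - 24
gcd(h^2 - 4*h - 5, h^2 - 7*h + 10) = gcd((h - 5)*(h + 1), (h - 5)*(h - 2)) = h - 5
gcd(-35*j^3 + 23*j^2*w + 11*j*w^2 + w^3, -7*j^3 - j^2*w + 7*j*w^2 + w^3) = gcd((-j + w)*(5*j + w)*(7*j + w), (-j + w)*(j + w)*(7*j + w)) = -7*j^2 + 6*j*w + w^2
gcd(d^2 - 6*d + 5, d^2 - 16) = 1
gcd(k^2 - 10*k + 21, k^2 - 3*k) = k - 3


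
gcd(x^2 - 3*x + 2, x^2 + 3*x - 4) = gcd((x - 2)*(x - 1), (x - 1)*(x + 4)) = x - 1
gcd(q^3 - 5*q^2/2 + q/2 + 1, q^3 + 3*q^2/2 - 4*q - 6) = q - 2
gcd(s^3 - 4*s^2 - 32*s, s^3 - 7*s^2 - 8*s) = s^2 - 8*s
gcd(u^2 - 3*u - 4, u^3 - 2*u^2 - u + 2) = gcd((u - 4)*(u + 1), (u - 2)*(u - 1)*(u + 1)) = u + 1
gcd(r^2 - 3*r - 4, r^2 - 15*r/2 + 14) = r - 4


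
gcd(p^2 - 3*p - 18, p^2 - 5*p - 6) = p - 6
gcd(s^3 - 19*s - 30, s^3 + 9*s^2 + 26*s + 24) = s^2 + 5*s + 6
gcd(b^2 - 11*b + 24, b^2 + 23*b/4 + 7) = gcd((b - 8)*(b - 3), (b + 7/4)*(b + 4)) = 1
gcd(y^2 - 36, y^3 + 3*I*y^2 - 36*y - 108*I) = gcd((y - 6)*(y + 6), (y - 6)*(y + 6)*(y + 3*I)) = y^2 - 36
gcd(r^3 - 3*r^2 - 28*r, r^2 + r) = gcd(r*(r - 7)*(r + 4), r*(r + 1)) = r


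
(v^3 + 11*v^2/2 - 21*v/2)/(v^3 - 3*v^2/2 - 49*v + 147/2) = v/(v - 7)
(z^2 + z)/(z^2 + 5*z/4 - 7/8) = 8*z*(z + 1)/(8*z^2 + 10*z - 7)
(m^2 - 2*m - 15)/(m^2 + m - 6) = (m - 5)/(m - 2)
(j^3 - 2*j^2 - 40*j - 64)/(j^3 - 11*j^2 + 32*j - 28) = (j^3 - 2*j^2 - 40*j - 64)/(j^3 - 11*j^2 + 32*j - 28)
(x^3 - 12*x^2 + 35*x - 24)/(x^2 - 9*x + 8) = x - 3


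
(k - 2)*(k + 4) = k^2 + 2*k - 8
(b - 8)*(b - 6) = b^2 - 14*b + 48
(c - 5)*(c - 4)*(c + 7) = c^3 - 2*c^2 - 43*c + 140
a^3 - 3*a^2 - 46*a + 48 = (a - 8)*(a - 1)*(a + 6)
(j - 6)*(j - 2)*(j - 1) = j^3 - 9*j^2 + 20*j - 12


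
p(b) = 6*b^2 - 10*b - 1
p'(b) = 12*b - 10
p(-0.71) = 9.12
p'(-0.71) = -18.52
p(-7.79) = 441.00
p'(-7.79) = -103.48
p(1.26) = -4.07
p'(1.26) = 5.12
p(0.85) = -5.16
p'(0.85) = 0.20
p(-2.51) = 61.90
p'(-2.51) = -40.12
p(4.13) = 60.04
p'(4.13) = 39.56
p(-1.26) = 21.13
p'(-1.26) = -25.12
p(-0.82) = 11.23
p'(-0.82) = -19.84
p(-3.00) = 83.00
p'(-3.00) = -46.00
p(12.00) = 743.00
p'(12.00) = 134.00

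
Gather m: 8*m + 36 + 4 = 8*m + 40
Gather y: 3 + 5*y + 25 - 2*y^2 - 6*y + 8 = -2*y^2 - y + 36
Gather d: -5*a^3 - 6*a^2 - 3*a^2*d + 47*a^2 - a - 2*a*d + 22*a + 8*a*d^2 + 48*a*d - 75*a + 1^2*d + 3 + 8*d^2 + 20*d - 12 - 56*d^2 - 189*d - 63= -5*a^3 + 41*a^2 - 54*a + d^2*(8*a - 48) + d*(-3*a^2 + 46*a - 168) - 72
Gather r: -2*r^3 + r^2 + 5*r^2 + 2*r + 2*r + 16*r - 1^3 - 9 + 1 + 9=-2*r^3 + 6*r^2 + 20*r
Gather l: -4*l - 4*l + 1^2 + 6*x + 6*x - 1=-8*l + 12*x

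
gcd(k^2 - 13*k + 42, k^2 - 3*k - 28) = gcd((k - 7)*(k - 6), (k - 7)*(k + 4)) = k - 7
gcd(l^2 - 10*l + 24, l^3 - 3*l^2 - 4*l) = l - 4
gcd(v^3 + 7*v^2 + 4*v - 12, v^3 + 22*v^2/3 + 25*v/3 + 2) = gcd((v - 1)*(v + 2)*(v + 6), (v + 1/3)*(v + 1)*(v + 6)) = v + 6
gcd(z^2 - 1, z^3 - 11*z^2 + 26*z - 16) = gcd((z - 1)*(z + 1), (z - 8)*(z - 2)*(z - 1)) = z - 1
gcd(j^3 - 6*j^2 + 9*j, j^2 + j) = j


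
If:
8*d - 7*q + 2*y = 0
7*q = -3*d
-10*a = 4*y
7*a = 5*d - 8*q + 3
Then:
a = 231/244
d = 105/244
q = -45/244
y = -1155/488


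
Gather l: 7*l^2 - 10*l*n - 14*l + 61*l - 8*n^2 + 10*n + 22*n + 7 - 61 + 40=7*l^2 + l*(47 - 10*n) - 8*n^2 + 32*n - 14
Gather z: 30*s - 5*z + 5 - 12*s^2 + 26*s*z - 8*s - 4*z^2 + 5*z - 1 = -12*s^2 + 26*s*z + 22*s - 4*z^2 + 4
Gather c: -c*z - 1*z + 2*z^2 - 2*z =-c*z + 2*z^2 - 3*z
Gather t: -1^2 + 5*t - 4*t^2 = -4*t^2 + 5*t - 1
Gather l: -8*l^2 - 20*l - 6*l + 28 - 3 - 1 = -8*l^2 - 26*l + 24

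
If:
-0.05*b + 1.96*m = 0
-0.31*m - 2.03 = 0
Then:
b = -256.70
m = -6.55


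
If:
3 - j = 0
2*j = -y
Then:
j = 3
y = -6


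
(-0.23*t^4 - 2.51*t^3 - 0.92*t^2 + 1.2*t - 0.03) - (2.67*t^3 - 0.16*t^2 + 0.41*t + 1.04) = -0.23*t^4 - 5.18*t^3 - 0.76*t^2 + 0.79*t - 1.07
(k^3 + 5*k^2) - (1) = k^3 + 5*k^2 - 1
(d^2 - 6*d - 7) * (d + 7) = d^3 + d^2 - 49*d - 49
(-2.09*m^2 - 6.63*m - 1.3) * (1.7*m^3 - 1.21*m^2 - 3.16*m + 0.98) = -3.553*m^5 - 8.7421*m^4 + 12.4167*m^3 + 20.4756*m^2 - 2.3894*m - 1.274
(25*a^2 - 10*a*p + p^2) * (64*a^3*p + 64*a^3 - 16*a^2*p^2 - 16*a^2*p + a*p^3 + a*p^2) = 1600*a^5*p + 1600*a^5 - 1040*a^4*p^2 - 1040*a^4*p + 249*a^3*p^3 + 249*a^3*p^2 - 26*a^2*p^4 - 26*a^2*p^3 + a*p^5 + a*p^4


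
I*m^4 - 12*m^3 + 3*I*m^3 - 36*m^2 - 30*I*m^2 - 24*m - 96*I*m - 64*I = (m + 2)*(m + 4*I)*(m + 8*I)*(I*m + I)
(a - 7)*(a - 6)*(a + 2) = a^3 - 11*a^2 + 16*a + 84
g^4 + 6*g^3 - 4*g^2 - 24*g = g*(g - 2)*(g + 2)*(g + 6)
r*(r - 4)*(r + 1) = r^3 - 3*r^2 - 4*r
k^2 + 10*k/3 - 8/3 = (k - 2/3)*(k + 4)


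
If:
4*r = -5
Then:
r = -5/4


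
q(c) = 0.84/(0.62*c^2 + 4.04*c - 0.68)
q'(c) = 0.84*(-1.24*c - 4.04)/(0.62*c^2 + 4.04*c - 0.68)^2 = (-1.0416*c - 3.3936)/(0.62*c^2 + 4.04*c - 0.68)^2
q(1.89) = 0.09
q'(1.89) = -0.06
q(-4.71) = -0.14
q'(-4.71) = 0.04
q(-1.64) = -0.15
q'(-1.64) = -0.05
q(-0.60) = -0.29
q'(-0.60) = -0.33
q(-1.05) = -0.20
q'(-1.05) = -0.13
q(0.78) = 0.29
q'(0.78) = -0.52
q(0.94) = 0.23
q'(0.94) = -0.33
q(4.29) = 0.03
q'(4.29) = -0.01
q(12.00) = 0.01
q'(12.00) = -0.00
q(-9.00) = 0.06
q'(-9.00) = 0.03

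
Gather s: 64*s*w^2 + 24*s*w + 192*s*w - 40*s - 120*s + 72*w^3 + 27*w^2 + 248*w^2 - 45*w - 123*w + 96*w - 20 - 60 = s*(64*w^2 + 216*w - 160) + 72*w^3 + 275*w^2 - 72*w - 80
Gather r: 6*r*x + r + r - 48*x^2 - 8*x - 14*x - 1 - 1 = r*(6*x + 2) - 48*x^2 - 22*x - 2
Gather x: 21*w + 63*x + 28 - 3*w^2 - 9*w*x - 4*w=-3*w^2 + 17*w + x*(63 - 9*w) + 28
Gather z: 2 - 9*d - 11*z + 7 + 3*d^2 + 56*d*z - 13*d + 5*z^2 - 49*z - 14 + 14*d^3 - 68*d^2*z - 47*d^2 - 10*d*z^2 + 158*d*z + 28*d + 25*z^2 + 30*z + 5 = 14*d^3 - 44*d^2 + 6*d + z^2*(30 - 10*d) + z*(-68*d^2 + 214*d - 30)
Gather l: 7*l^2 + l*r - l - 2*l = 7*l^2 + l*(r - 3)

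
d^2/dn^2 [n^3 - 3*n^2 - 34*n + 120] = 6*n - 6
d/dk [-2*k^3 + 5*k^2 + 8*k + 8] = -6*k^2 + 10*k + 8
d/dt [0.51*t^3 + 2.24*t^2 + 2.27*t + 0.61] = 1.53*t^2 + 4.48*t + 2.27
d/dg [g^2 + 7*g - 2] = 2*g + 7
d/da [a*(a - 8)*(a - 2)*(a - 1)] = 4*a^3 - 33*a^2 + 52*a - 16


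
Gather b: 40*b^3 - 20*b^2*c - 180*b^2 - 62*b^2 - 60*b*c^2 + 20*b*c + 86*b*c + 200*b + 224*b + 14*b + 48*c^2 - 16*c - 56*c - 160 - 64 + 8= 40*b^3 + b^2*(-20*c - 242) + b*(-60*c^2 + 106*c + 438) + 48*c^2 - 72*c - 216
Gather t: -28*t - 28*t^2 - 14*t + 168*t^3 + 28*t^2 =168*t^3 - 42*t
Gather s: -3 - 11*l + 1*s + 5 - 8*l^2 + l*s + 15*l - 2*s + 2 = -8*l^2 + 4*l + s*(l - 1) + 4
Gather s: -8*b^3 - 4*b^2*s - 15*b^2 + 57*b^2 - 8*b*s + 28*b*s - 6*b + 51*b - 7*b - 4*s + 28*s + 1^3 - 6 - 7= -8*b^3 + 42*b^2 + 38*b + s*(-4*b^2 + 20*b + 24) - 12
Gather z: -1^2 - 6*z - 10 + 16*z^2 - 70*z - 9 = 16*z^2 - 76*z - 20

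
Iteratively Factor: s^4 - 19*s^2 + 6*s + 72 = (s + 2)*(s^3 - 2*s^2 - 15*s + 36) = (s - 3)*(s + 2)*(s^2 + s - 12) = (s - 3)*(s + 2)*(s + 4)*(s - 3)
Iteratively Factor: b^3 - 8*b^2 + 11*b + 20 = (b - 5)*(b^2 - 3*b - 4) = (b - 5)*(b - 4)*(b + 1)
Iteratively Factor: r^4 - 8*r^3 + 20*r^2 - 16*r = (r - 2)*(r^3 - 6*r^2 + 8*r) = r*(r - 2)*(r^2 - 6*r + 8) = r*(r - 4)*(r - 2)*(r - 2)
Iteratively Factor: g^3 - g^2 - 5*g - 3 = (g + 1)*(g^2 - 2*g - 3) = (g - 3)*(g + 1)*(g + 1)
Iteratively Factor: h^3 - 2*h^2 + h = (h - 1)*(h^2 - h) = h*(h - 1)*(h - 1)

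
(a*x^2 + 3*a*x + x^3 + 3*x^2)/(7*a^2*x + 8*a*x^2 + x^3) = (x + 3)/(7*a + x)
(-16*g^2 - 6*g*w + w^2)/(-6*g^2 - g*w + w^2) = (-8*g + w)/(-3*g + w)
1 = 1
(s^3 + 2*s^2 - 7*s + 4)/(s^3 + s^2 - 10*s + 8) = (s - 1)/(s - 2)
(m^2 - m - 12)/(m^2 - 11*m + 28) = (m + 3)/(m - 7)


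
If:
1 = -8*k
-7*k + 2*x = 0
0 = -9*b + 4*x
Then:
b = -7/36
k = -1/8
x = -7/16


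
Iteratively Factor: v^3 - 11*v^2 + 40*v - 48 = (v - 4)*(v^2 - 7*v + 12) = (v - 4)^2*(v - 3)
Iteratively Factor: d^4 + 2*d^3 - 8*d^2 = (d + 4)*(d^3 - 2*d^2) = (d - 2)*(d + 4)*(d^2) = d*(d - 2)*(d + 4)*(d)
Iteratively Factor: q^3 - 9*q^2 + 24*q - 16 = (q - 1)*(q^2 - 8*q + 16) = (q - 4)*(q - 1)*(q - 4)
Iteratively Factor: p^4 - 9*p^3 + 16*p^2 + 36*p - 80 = (p + 2)*(p^3 - 11*p^2 + 38*p - 40) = (p - 2)*(p + 2)*(p^2 - 9*p + 20) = (p - 4)*(p - 2)*(p + 2)*(p - 5)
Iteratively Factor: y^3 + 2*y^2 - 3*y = (y + 3)*(y^2 - y) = y*(y + 3)*(y - 1)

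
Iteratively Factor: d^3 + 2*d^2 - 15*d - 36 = (d + 3)*(d^2 - d - 12) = (d + 3)^2*(d - 4)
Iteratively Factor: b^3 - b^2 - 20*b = (b)*(b^2 - b - 20) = b*(b - 5)*(b + 4)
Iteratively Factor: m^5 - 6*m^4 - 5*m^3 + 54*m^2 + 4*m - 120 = (m - 5)*(m^4 - m^3 - 10*m^2 + 4*m + 24) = (m - 5)*(m + 2)*(m^3 - 3*m^2 - 4*m + 12) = (m - 5)*(m - 3)*(m + 2)*(m^2 - 4) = (m - 5)*(m - 3)*(m - 2)*(m + 2)*(m + 2)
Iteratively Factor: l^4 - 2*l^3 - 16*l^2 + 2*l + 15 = (l - 1)*(l^3 - l^2 - 17*l - 15) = (l - 1)*(l + 3)*(l^2 - 4*l - 5) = (l - 5)*(l - 1)*(l + 3)*(l + 1)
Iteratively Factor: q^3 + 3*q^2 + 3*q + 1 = (q + 1)*(q^2 + 2*q + 1) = (q + 1)^2*(q + 1)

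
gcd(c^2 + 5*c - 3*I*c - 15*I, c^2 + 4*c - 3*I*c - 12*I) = c - 3*I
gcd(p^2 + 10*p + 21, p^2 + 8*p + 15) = p + 3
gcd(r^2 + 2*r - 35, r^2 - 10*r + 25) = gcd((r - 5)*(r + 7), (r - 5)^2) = r - 5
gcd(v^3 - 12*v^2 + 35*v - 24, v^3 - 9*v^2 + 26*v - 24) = v - 3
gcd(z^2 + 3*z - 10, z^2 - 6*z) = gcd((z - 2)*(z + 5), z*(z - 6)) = 1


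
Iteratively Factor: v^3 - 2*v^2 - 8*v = (v)*(v^2 - 2*v - 8) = v*(v - 4)*(v + 2)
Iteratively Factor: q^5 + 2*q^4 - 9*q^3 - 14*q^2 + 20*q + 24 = (q + 3)*(q^4 - q^3 - 6*q^2 + 4*q + 8) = (q - 2)*(q + 3)*(q^3 + q^2 - 4*q - 4) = (q - 2)*(q + 1)*(q + 3)*(q^2 - 4) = (q - 2)*(q + 1)*(q + 2)*(q + 3)*(q - 2)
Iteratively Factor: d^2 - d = (d)*(d - 1)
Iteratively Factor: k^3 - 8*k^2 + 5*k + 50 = (k - 5)*(k^2 - 3*k - 10) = (k - 5)^2*(k + 2)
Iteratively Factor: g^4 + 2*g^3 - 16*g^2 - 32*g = (g)*(g^3 + 2*g^2 - 16*g - 32) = g*(g + 4)*(g^2 - 2*g - 8) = g*(g - 4)*(g + 4)*(g + 2)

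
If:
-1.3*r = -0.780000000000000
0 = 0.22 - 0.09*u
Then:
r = 0.60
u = 2.44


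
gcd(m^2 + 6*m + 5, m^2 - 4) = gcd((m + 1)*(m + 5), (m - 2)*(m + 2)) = 1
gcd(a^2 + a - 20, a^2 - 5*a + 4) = a - 4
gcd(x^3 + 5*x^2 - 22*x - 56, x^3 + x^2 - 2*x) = x + 2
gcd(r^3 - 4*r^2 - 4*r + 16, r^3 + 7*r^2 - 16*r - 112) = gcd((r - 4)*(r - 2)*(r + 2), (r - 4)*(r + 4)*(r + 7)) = r - 4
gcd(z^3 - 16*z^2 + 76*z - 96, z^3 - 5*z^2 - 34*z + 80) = z^2 - 10*z + 16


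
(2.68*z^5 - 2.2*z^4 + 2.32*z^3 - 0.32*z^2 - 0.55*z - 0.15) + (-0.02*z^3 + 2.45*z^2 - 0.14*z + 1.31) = 2.68*z^5 - 2.2*z^4 + 2.3*z^3 + 2.13*z^2 - 0.69*z + 1.16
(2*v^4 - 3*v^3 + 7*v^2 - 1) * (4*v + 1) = 8*v^5 - 10*v^4 + 25*v^3 + 7*v^2 - 4*v - 1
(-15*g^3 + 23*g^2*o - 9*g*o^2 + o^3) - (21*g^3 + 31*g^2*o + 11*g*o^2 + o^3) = -36*g^3 - 8*g^2*o - 20*g*o^2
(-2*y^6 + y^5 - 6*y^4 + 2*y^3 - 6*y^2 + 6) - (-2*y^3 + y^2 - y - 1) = -2*y^6 + y^5 - 6*y^4 + 4*y^3 - 7*y^2 + y + 7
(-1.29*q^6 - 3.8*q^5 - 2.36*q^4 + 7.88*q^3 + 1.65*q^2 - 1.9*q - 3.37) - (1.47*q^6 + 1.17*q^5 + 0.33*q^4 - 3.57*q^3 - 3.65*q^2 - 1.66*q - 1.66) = -2.76*q^6 - 4.97*q^5 - 2.69*q^4 + 11.45*q^3 + 5.3*q^2 - 0.24*q - 1.71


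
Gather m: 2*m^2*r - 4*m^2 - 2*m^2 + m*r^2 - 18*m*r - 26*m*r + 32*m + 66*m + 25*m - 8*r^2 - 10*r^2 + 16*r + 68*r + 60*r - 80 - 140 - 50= m^2*(2*r - 6) + m*(r^2 - 44*r + 123) - 18*r^2 + 144*r - 270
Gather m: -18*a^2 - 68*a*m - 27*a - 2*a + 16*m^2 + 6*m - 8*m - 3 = -18*a^2 - 29*a + 16*m^2 + m*(-68*a - 2) - 3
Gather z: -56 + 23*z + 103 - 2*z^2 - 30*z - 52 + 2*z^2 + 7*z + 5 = 0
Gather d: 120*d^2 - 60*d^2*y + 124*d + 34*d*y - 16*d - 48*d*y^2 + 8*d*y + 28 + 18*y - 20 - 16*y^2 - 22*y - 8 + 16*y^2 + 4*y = d^2*(120 - 60*y) + d*(-48*y^2 + 42*y + 108)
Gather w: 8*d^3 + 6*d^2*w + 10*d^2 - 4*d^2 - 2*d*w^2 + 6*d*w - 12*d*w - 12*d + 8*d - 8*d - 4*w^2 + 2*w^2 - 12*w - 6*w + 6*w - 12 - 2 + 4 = 8*d^3 + 6*d^2 - 12*d + w^2*(-2*d - 2) + w*(6*d^2 - 6*d - 12) - 10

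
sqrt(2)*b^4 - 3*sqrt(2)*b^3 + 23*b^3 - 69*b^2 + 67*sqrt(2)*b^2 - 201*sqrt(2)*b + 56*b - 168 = (b - 3)*(b + 4*sqrt(2))*(b + 7*sqrt(2))*(sqrt(2)*b + 1)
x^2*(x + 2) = x^3 + 2*x^2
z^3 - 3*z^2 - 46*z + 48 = (z - 8)*(z - 1)*(z + 6)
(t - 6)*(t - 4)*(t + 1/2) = t^3 - 19*t^2/2 + 19*t + 12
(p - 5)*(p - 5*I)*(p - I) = p^3 - 5*p^2 - 6*I*p^2 - 5*p + 30*I*p + 25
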